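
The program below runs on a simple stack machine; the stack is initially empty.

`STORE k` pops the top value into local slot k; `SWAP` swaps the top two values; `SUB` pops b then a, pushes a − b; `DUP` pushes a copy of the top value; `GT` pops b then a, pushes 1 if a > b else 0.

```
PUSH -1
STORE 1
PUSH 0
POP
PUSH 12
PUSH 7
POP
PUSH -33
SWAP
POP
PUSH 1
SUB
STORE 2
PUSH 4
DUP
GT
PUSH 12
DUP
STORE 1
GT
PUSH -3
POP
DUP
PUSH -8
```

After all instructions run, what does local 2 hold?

PUSH -1  -> [-1]
STORE 1  -> []
PUSH 0   -> [0]
POP      -> []
PUSH 12  -> [12]
PUSH 7   -> [12, 7]
POP      -> [12]
PUSH -33 -> [12, -33]
SWAP     -> [-33, 12]
POP      -> [-33]
PUSH 1   -> [-33, 1]
SUB      -> [-34]
STORE 2  -> []
PUSH 4   -> [4]
DUP      -> [4, 4]
GT       -> [0]
PUSH 12  -> [0, 12]
DUP      -> [0, 12, 12]
STORE 1  -> [0, 12]
GT       -> [0]
PUSH -3  -> [0, -3]
POP      -> [0]
DUP      -> [0, 0]
PUSH -8  -> [0, 0, -8]

-34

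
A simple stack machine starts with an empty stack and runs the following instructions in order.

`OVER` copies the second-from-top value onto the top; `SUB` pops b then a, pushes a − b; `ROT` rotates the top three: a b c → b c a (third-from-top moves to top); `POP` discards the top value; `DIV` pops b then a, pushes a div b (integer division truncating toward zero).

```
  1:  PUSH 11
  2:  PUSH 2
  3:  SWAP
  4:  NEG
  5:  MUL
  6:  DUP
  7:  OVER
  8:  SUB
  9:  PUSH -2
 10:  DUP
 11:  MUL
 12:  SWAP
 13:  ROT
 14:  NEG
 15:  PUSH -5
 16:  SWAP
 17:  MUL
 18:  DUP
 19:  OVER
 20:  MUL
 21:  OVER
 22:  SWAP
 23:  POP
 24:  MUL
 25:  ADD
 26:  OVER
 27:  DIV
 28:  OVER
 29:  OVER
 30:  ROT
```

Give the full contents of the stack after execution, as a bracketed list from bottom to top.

PUSH 11  [11]
PUSH 2   [11, 2]
SWAP     [2, 11]
NEG      [2, -11]
MUL      [-22]
DUP      [-22, -22]
OVER     [-22, -22, -22]
SUB      [-22, 0]
PUSH -2  [-22, 0, -2]
DUP      [-22, 0, -2, -2]
MUL      [-22, 0, 4]
SWAP     [-22, 4, 0]
ROT      [4, 0, -22]
NEG      [4, 0, 22]
PUSH -5  [4, 0, 22, -5]
SWAP     [4, 0, -5, 22]
MUL      [4, 0, -110]
DUP      [4, 0, -110, -110]
OVER     [4, 0, -110, -110, -110]
MUL      [4, 0, -110, 12100]
OVER     [4, 0, -110, 12100, -110]
SWAP     [4, 0, -110, -110, 12100]
POP      [4, 0, -110, -110]
MUL      [4, 0, 12100]
ADD      [4, 12100]
OVER     [4, 12100, 4]
DIV      [4, 3025]
OVER     [4, 3025, 4]
OVER     [4, 3025, 4, 3025]
ROT      [4, 4, 3025, 3025]

[4, 4, 3025, 3025]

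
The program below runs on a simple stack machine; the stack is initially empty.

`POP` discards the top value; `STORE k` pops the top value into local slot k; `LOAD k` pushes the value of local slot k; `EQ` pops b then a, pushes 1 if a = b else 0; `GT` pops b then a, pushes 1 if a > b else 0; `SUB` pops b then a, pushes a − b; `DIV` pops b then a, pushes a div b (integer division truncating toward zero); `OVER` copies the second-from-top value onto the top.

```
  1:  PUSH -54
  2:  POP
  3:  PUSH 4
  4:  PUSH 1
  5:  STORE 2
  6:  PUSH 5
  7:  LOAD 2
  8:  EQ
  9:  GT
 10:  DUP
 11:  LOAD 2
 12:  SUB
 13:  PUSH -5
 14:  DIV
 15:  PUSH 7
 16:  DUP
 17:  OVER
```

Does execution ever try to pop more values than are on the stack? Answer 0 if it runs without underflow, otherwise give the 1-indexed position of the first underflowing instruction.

0

PUSH -54  -54
POP       (empty)
PUSH 4    4
PUSH 1    4 1
STORE 2   4
PUSH 5    4 5
LOAD 2    4 5 1
EQ        4 0
GT        1
DUP       1 1
LOAD 2    1 1 1
SUB       1 0
PUSH -5   1 0 -5
DIV       1 0
PUSH 7    1 0 7
DUP       1 0 7 7
OVER      1 0 7 7 7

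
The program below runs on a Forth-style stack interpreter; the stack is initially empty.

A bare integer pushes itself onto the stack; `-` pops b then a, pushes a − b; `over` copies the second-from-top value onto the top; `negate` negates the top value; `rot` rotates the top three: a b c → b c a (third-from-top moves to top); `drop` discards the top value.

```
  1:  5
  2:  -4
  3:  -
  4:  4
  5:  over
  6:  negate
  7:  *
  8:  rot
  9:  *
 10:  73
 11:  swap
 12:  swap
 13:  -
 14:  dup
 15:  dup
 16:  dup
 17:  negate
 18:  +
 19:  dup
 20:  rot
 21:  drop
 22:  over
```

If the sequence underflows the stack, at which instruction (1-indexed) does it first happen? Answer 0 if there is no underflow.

5      → [5]
-4     → [5, -4]
-      → [9]
4      → [9, 4]
over   → [9, 4, 9]
negate → [9, 4, -9]
*      → [9, -36]
rot  — needs 3 operands, stack has 2 → underflow

8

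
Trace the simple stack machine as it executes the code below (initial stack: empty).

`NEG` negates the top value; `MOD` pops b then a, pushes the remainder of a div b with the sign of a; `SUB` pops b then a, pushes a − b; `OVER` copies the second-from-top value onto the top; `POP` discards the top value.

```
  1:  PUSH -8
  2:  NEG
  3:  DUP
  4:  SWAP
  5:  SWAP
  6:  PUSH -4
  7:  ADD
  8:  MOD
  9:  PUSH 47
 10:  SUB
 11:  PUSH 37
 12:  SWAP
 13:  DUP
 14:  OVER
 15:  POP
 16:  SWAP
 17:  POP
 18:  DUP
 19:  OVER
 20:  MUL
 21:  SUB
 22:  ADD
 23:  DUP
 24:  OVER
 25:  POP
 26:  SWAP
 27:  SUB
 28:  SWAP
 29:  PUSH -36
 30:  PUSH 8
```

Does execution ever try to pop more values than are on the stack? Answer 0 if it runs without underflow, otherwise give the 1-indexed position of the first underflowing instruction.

28

PUSH -8 → [-8]
NEG     → [8]
DUP     → [8, 8]
SWAP    → [8, 8]
SWAP    → [8, 8]
PUSH -4 → [8, 8, -4]
ADD     → [8, 4]
MOD     → [0]
PUSH 47 → [0, 47]
SUB     → [-47]
PUSH 37 → [-47, 37]
SWAP    → [37, -47]
DUP     → [37, -47, -47]
OVER    → [37, -47, -47, -47]
POP     → [37, -47, -47]
SWAP    → [37, -47, -47]
POP     → [37, -47]
DUP     → [37, -47, -47]
OVER    → [37, -47, -47, -47]
MUL     → [37, -47, 2209]
SUB     → [37, -2256]
ADD     → [-2219]
DUP     → [-2219, -2219]
OVER    → [-2219, -2219, -2219]
POP     → [-2219, -2219]
SWAP    → [-2219, -2219]
SUB     → [0]
SWAP  — needs 2 operands, stack has 1 → underflow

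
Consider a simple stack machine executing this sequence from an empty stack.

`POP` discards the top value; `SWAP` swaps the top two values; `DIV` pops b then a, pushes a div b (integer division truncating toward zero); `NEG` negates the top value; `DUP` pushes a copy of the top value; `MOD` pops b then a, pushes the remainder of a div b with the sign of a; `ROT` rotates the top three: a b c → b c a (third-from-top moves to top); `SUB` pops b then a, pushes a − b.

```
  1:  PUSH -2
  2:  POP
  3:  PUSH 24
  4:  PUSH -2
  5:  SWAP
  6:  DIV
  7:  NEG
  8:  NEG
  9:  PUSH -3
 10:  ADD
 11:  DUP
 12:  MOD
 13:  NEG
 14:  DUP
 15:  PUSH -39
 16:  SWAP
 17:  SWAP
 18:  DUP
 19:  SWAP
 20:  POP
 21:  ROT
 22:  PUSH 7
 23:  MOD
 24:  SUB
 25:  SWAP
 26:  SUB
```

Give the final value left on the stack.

-39

PUSH -2  → [-2]
POP      → []
PUSH 24  → [24]
PUSH -2  → [24, -2]
SWAP     → [-2, 24]
DIV      → [0]
NEG      → [0]
NEG      → [0]
PUSH -3  → [0, -3]
ADD      → [-3]
DUP      → [-3, -3]
MOD      → [0]
NEG      → [0]
DUP      → [0, 0]
PUSH -39 → [0, 0, -39]
SWAP     → [0, -39, 0]
SWAP     → [0, 0, -39]
DUP      → [0, 0, -39, -39]
SWAP     → [0, 0, -39, -39]
POP      → [0, 0, -39]
ROT      → [0, -39, 0]
PUSH 7   → [0, -39, 0, 7]
MOD      → [0, -39, 0]
SUB      → [0, -39]
SWAP     → [-39, 0]
SUB      → [-39]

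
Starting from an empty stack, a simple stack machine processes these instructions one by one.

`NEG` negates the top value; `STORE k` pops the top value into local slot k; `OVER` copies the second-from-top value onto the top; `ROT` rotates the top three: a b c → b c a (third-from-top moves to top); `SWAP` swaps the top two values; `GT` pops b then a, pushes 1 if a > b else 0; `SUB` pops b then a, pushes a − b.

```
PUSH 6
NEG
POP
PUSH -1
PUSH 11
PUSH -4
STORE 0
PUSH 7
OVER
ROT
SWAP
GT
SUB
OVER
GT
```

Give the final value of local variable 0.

PUSH 6  -> [6]
NEG     -> [-6]
POP     -> []
PUSH -1 -> [-1]
PUSH 11 -> [-1, 11]
PUSH -4 -> [-1, 11, -4]
STORE 0 -> [-1, 11]
PUSH 7  -> [-1, 11, 7]
OVER    -> [-1, 11, 7, 11]
ROT     -> [-1, 7, 11, 11]
SWAP    -> [-1, 7, 11, 11]
GT      -> [-1, 7, 0]
SUB     -> [-1, 7]
OVER    -> [-1, 7, -1]
GT      -> [-1, 1]

-4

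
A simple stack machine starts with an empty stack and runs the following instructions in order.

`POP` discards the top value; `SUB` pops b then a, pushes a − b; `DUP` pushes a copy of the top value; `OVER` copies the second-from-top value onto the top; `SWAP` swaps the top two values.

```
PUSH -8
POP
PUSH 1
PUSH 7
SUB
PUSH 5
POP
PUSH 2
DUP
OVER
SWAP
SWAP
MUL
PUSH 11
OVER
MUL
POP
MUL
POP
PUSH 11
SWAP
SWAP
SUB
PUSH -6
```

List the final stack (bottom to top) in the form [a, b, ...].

PUSH -8 → -8
POP     → (empty)
PUSH 1  → 1
PUSH 7  → 1 7
SUB     → -6
PUSH 5  → -6 5
POP     → -6
PUSH 2  → -6 2
DUP     → -6 2 2
OVER    → -6 2 2 2
SWAP    → -6 2 2 2
SWAP    → -6 2 2 2
MUL     → -6 2 4
PUSH 11 → -6 2 4 11
OVER    → -6 2 4 11 4
MUL     → -6 2 4 44
POP     → -6 2 4
MUL     → -6 8
POP     → -6
PUSH 11 → -6 11
SWAP    → 11 -6
SWAP    → -6 11
SUB     → -17
PUSH -6 → -17 -6

[-17, -6]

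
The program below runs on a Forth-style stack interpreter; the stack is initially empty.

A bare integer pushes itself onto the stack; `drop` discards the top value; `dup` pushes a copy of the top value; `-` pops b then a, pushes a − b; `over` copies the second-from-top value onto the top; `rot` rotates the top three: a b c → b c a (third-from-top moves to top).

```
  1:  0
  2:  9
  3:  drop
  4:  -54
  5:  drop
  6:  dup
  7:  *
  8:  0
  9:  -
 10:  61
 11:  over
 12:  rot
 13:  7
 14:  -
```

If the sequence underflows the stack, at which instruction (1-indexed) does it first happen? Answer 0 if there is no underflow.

0     [0]
9     [0, 9]
drop  [0]
-54   [0, -54]
drop  [0]
dup   [0, 0]
*     [0]
0     [0, 0]
-     [0]
61    [0, 61]
over  [0, 61, 0]
rot   [61, 0, 0]
7     [61, 0, 0, 7]
-     [61, 0, -7]

0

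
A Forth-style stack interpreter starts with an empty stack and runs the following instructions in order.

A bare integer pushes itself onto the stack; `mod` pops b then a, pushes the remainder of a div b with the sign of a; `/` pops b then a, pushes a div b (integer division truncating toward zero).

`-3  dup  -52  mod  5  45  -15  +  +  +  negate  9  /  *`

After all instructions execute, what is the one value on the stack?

-3     : [-3]
dup    : [-3, -3]
-52    : [-3, -3, -52]
mod    : [-3, -3]
5      : [-3, -3, 5]
45     : [-3, -3, 5, 45]
-15    : [-3, -3, 5, 45, -15]
+      : [-3, -3, 5, 30]
+      : [-3, -3, 35]
+      : [-3, 32]
negate : [-3, -32]
9      : [-3, -32, 9]
/      : [-3, -3]
*      : [9]

9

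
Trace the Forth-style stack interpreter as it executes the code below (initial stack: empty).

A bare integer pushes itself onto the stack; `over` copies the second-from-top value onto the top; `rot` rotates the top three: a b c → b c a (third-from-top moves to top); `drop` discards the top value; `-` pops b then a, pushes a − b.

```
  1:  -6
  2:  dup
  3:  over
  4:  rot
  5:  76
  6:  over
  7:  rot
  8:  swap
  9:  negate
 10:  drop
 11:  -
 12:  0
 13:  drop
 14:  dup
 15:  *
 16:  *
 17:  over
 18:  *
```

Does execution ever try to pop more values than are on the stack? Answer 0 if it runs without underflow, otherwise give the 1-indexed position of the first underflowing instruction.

-6     : [-6]
dup    : [-6, -6]
over   : [-6, -6, -6]
rot    : [-6, -6, -6]
76     : [-6, -6, -6, 76]
over   : [-6, -6, -6, 76, -6]
rot    : [-6, -6, 76, -6, -6]
swap   : [-6, -6, 76, -6, -6]
negate : [-6, -6, 76, -6, 6]
drop   : [-6, -6, 76, -6]
-      : [-6, -6, 82]
0      : [-6, -6, 82, 0]
drop   : [-6, -6, 82]
dup    : [-6, -6, 82, 82]
*      : [-6, -6, 6724]
*      : [-6, -40344]
over   : [-6, -40344, -6]
*      : [-6, 242064]

0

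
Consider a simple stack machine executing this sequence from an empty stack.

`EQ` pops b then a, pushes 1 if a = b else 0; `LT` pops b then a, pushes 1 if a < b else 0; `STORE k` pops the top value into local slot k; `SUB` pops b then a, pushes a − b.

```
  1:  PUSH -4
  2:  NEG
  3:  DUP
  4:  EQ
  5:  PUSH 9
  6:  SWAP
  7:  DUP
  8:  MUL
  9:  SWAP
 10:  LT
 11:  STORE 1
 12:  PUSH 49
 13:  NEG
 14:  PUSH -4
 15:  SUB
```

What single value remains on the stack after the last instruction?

PUSH -4 : -4
NEG     : 4
DUP     : 4 4
EQ      : 1
PUSH 9  : 1 9
SWAP    : 9 1
DUP     : 9 1 1
MUL     : 9 1
SWAP    : 1 9
LT      : 1
STORE 1 : (empty)
PUSH 49 : 49
NEG     : -49
PUSH -4 : -49 -4
SUB     : -45

-45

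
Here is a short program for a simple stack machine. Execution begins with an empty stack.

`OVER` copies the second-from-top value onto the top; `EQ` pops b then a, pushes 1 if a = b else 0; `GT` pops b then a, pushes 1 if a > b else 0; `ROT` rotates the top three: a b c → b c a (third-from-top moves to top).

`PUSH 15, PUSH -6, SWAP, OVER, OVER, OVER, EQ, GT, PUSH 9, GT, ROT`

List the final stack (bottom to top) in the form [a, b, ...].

PUSH 15 -> 15
PUSH -6 -> 15 -6
SWAP    -> -6 15
OVER    -> -6 15 -6
OVER    -> -6 15 -6 15
OVER    -> -6 15 -6 15 -6
EQ      -> -6 15 -6 0
GT      -> -6 15 0
PUSH 9  -> -6 15 0 9
GT      -> -6 15 0
ROT     -> 15 0 -6

[15, 0, -6]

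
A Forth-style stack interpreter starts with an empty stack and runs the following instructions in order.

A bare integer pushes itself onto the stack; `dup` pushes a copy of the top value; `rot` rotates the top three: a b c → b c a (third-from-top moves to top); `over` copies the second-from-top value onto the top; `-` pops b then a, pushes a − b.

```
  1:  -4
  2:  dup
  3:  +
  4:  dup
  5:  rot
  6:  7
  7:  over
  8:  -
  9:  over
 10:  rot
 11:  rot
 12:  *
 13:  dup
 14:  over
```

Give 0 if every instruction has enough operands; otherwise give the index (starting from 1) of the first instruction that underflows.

-4  : -4
dup : -4 -4
+   : -8
dup : -8 -8
rot  — needs 3 operands, stack has 2 → underflow

5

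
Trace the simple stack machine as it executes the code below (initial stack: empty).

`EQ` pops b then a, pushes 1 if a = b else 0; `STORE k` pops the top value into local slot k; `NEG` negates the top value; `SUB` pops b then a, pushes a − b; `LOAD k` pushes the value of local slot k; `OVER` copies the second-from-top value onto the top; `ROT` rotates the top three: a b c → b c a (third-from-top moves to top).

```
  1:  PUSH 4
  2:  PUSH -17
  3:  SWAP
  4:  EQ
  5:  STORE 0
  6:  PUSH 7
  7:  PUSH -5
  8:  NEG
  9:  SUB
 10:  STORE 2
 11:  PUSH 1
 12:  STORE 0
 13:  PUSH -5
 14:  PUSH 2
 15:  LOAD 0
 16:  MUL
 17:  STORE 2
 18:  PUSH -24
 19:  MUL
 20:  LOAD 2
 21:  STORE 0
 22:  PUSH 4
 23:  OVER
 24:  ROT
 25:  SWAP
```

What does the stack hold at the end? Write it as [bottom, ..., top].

PUSH 4   → [4]
PUSH -17 → [4, -17]
SWAP     → [-17, 4]
EQ       → [0]
STORE 0  → []
PUSH 7   → [7]
PUSH -5  → [7, -5]
NEG      → [7, 5]
SUB      → [2]
STORE 2  → []
PUSH 1   → [1]
STORE 0  → []
PUSH -5  → [-5]
PUSH 2   → [-5, 2]
LOAD 0   → [-5, 2, 1]
MUL      → [-5, 2]
STORE 2  → [-5]
PUSH -24 → [-5, -24]
MUL      → [120]
LOAD 2   → [120, 2]
STORE 0  → [120]
PUSH 4   → [120, 4]
OVER     → [120, 4, 120]
ROT      → [4, 120, 120]
SWAP     → [4, 120, 120]

[4, 120, 120]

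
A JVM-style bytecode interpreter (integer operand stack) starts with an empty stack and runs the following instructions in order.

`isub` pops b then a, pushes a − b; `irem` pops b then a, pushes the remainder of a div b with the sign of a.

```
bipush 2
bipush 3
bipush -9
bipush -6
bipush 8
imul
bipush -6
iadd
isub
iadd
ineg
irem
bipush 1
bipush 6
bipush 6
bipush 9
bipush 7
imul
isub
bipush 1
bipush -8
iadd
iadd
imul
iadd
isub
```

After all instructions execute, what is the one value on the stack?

385

bipush 2  → 2
bipush 3  → 2 3
bipush -9 → 2 3 -9
bipush -6 → 2 3 -9 -6
bipush 8  → 2 3 -9 -6 8
imul      → 2 3 -9 -48
bipush -6 → 2 3 -9 -48 -6
iadd      → 2 3 -9 -54
isub      → 2 3 45
iadd      → 2 48
ineg      → 2 -48
irem      → 2
bipush 1  → 2 1
bipush 6  → 2 1 6
bipush 6  → 2 1 6 6
bipush 9  → 2 1 6 6 9
bipush 7  → 2 1 6 6 9 7
imul      → 2 1 6 6 63
isub      → 2 1 6 -57
bipush 1  → 2 1 6 -57 1
bipush -8 → 2 1 6 -57 1 -8
iadd      → 2 1 6 -57 -7
iadd      → 2 1 6 -64
imul      → 2 1 -384
iadd      → 2 -383
isub      → 385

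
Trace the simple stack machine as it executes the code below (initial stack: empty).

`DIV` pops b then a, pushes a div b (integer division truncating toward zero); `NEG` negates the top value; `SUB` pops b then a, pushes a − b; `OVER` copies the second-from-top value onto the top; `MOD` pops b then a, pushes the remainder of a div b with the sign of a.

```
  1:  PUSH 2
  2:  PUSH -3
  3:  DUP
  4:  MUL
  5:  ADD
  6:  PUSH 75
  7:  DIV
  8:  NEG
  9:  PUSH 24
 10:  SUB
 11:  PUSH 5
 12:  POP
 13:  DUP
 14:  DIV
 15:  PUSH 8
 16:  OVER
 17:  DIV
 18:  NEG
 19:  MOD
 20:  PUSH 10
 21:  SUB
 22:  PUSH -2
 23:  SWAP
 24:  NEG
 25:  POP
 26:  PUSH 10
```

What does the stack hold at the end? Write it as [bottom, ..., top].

[-2, 10]

PUSH 2  → 2
PUSH -3 → 2 -3
DUP     → 2 -3 -3
MUL     → 2 9
ADD     → 11
PUSH 75 → 11 75
DIV     → 0
NEG     → 0
PUSH 24 → 0 24
SUB     → -24
PUSH 5  → -24 5
POP     → -24
DUP     → -24 -24
DIV     → 1
PUSH 8  → 1 8
OVER    → 1 8 1
DIV     → 1 8
NEG     → 1 -8
MOD     → 1
PUSH 10 → 1 10
SUB     → -9
PUSH -2 → -9 -2
SWAP    → -2 -9
NEG     → -2 9
POP     → -2
PUSH 10 → -2 10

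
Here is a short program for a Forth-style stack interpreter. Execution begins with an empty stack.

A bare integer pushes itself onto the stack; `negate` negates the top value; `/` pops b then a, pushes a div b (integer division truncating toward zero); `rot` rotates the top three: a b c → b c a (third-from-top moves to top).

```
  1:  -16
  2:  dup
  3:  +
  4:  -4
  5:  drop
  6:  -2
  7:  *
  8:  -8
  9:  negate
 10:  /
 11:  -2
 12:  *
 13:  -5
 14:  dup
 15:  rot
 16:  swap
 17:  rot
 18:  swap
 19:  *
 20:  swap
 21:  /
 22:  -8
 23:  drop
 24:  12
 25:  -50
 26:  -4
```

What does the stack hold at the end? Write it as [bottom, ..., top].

-16    -> -16
dup    -> -16 -16
+      -> -32
-4     -> -32 -4
drop   -> -32
-2     -> -32 -2
*      -> 64
-8     -> 64 -8
negate -> 64 8
/      -> 8
-2     -> 8 -2
*      -> -16
-5     -> -16 -5
dup    -> -16 -5 -5
rot    -> -5 -5 -16
swap   -> -5 -16 -5
rot    -> -16 -5 -5
swap   -> -16 -5 -5
*      -> -16 25
swap   -> 25 -16
/      -> -1
-8     -> -1 -8
drop   -> -1
12     -> -1 12
-50    -> -1 12 -50
-4     -> -1 12 -50 -4

[-1, 12, -50, -4]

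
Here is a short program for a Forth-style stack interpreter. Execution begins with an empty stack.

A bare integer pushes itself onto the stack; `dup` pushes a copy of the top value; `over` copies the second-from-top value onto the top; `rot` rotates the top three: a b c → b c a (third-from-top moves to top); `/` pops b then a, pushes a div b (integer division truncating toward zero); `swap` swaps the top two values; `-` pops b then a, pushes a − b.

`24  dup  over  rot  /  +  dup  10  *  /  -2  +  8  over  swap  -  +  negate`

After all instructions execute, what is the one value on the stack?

24      24
dup     24 24
over    24 24 24
rot     24 24 24
/       24 1
+       25
dup     25 25
10      25 25 10
*       25 250
/       0
-2      0 -2
+       -2
8       -2 8
over    -2 8 -2
swap    -2 -2 8
-       -2 -10
+       -12
negate  12

12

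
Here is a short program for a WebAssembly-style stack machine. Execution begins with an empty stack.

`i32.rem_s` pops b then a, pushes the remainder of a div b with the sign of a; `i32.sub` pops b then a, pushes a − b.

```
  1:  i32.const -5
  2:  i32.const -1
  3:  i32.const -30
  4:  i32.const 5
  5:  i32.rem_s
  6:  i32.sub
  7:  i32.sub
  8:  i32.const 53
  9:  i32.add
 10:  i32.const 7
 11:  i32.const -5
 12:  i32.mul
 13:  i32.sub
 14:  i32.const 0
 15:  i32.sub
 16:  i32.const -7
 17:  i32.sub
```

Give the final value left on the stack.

i32.const -5  -> -5
i32.const -1  -> -5 -1
i32.const -30 -> -5 -1 -30
i32.const 5   -> -5 -1 -30 5
i32.rem_s     -> -5 -1 0
i32.sub       -> -5 -1
i32.sub       -> -4
i32.const 53  -> -4 53
i32.add       -> 49
i32.const 7   -> 49 7
i32.const -5  -> 49 7 -5
i32.mul       -> 49 -35
i32.sub       -> 84
i32.const 0   -> 84 0
i32.sub       -> 84
i32.const -7  -> 84 -7
i32.sub       -> 91

91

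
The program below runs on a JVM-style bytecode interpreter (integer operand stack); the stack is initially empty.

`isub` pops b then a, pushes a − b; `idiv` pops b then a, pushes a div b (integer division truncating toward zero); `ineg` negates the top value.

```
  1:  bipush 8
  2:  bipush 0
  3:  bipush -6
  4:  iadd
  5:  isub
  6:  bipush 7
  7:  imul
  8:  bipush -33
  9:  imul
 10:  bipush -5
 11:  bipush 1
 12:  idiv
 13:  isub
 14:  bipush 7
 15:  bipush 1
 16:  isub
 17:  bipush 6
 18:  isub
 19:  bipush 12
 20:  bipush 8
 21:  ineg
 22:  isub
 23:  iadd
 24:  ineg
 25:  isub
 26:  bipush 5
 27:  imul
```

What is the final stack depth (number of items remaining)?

bipush 8   -> 8
bipush 0   -> 8 0
bipush -6  -> 8 0 -6
iadd       -> 8 -6
isub       -> 14
bipush 7   -> 14 7
imul       -> 98
bipush -33 -> 98 -33
imul       -> -3234
bipush -5  -> -3234 -5
bipush 1   -> -3234 -5 1
idiv       -> -3234 -5
isub       -> -3229
bipush 7   -> -3229 7
bipush 1   -> -3229 7 1
isub       -> -3229 6
bipush 6   -> -3229 6 6
isub       -> -3229 0
bipush 12  -> -3229 0 12
bipush 8   -> -3229 0 12 8
ineg       -> -3229 0 12 -8
isub       -> -3229 0 20
iadd       -> -3229 20
ineg       -> -3229 -20
isub       -> -3209
bipush 5   -> -3209 5
imul       -> -16045

1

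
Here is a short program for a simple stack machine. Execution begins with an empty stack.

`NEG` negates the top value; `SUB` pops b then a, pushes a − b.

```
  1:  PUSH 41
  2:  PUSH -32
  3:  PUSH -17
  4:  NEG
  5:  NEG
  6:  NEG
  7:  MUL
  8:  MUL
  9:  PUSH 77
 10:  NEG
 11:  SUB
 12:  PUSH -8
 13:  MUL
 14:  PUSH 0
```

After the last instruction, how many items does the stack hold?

PUSH 41  : 41
PUSH -32 : 41 -32
PUSH -17 : 41 -32 -17
NEG      : 41 -32 17
NEG      : 41 -32 -17
NEG      : 41 -32 17
MUL      : 41 -544
MUL      : -22304
PUSH 77  : -22304 77
NEG      : -22304 -77
SUB      : -22227
PUSH -8  : -22227 -8
MUL      : 177816
PUSH 0   : 177816 0

2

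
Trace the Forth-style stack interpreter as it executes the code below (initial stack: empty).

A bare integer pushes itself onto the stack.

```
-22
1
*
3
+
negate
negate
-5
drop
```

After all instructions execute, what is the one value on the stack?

-22    : [-22]
1      : [-22, 1]
*      : [-22]
3      : [-22, 3]
+      : [-19]
negate : [19]
negate : [-19]
-5     : [-19, -5]
drop   : [-19]

-19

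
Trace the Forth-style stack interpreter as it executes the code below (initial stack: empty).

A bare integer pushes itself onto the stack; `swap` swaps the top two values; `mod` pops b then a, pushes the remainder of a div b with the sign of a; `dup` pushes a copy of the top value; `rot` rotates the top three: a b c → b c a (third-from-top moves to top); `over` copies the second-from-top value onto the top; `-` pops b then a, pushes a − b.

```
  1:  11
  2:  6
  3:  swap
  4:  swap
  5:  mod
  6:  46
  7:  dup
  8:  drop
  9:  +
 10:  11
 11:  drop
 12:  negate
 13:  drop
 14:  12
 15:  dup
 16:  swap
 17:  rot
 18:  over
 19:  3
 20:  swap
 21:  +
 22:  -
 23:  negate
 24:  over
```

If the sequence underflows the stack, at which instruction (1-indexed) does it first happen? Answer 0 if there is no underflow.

17

11      [11]
6       [11, 6]
swap    [6, 11]
swap    [11, 6]
mod     [5]
46      [5, 46]
dup     [5, 46, 46]
drop    [5, 46]
+       [51]
11      [51, 11]
drop    [51]
negate  [-51]
drop    []
12      [12]
dup     [12, 12]
swap    [12, 12]
rot  — needs 3 operands, stack has 2 → underflow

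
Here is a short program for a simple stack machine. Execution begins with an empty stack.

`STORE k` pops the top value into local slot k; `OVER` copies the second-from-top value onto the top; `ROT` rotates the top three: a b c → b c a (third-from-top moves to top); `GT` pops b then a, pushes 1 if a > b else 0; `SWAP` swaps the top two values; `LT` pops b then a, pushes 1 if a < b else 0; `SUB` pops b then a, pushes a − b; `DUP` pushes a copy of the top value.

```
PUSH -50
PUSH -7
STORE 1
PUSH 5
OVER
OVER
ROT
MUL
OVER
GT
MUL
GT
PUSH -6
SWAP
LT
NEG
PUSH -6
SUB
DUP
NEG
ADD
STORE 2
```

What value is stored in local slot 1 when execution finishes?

PUSH -50 → [-50]
PUSH -7  → [-50, -7]
STORE 1  → [-50]
PUSH 5   → [-50, 5]
OVER     → [-50, 5, -50]
OVER     → [-50, 5, -50, 5]
ROT      → [-50, -50, 5, 5]
MUL      → [-50, -50, 25]
OVER     → [-50, -50, 25, -50]
GT       → [-50, -50, 1]
MUL      → [-50, -50]
GT       → [0]
PUSH -6  → [0, -6]
SWAP     → [-6, 0]
LT       → [1]
NEG      → [-1]
PUSH -6  → [-1, -6]
SUB      → [5]
DUP      → [5, 5]
NEG      → [5, -5]
ADD      → [0]
STORE 2  → []

-7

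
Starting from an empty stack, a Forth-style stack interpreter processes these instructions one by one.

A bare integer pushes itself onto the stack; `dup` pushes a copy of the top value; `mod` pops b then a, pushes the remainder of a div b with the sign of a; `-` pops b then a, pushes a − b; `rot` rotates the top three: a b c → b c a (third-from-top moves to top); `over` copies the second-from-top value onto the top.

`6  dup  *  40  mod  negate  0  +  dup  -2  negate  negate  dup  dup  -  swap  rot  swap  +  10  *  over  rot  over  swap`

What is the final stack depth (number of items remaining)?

6       [6]
dup     [6, 6]
*       [36]
40      [36, 40]
mod     [36]
negate  [-36]
0       [-36, 0]
+       [-36]
dup     [-36, -36]
-2      [-36, -36, -2]
negate  [-36, -36, 2]
negate  [-36, -36, -2]
dup     [-36, -36, -2, -2]
dup     [-36, -36, -2, -2, -2]
-       [-36, -36, -2, 0]
swap    [-36, -36, 0, -2]
rot     [-36, 0, -2, -36]
swap    [-36, 0, -36, -2]
+       [-36, 0, -38]
10      [-36, 0, -38, 10]
*       [-36, 0, -380]
over    [-36, 0, -380, 0]
rot     [-36, -380, 0, 0]
over    [-36, -380, 0, 0, 0]
swap    [-36, -380, 0, 0, 0]

5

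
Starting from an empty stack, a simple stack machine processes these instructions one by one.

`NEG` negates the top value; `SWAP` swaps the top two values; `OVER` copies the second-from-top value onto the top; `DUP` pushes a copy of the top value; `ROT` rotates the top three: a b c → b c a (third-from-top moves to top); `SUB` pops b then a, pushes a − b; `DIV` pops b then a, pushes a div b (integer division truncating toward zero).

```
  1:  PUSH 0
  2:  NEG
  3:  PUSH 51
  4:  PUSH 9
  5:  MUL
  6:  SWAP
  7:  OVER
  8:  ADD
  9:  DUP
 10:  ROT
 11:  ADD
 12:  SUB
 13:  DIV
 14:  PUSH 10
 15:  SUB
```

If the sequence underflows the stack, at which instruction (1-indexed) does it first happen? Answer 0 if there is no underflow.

PUSH 0  : 0
NEG     : 0
PUSH 51 : 0 51
PUSH 9  : 0 51 9
MUL     : 0 459
SWAP    : 459 0
OVER    : 459 0 459
ADD     : 459 459
DUP     : 459 459 459
ROT     : 459 459 459
ADD     : 459 918
SUB     : -459
DIV  — needs 2 operands, stack has 1 → underflow

13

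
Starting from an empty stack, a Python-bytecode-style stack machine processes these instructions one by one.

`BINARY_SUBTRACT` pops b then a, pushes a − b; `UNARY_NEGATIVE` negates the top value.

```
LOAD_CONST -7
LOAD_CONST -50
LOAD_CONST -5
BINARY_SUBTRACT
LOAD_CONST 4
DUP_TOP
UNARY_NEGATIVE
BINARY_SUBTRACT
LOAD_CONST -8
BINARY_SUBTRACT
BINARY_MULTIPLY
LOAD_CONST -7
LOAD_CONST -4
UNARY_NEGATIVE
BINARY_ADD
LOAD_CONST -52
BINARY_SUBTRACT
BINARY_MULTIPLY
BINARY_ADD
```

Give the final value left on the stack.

-35287

LOAD_CONST -7   → [-7]
LOAD_CONST -50  → [-7, -50]
LOAD_CONST -5   → [-7, -50, -5]
BINARY_SUBTRACT → [-7, -45]
LOAD_CONST 4    → [-7, -45, 4]
DUP_TOP         → [-7, -45, 4, 4]
UNARY_NEGATIVE  → [-7, -45, 4, -4]
BINARY_SUBTRACT → [-7, -45, 8]
LOAD_CONST -8   → [-7, -45, 8, -8]
BINARY_SUBTRACT → [-7, -45, 16]
BINARY_MULTIPLY → [-7, -720]
LOAD_CONST -7   → [-7, -720, -7]
LOAD_CONST -4   → [-7, -720, -7, -4]
UNARY_NEGATIVE  → [-7, -720, -7, 4]
BINARY_ADD      → [-7, -720, -3]
LOAD_CONST -52  → [-7, -720, -3, -52]
BINARY_SUBTRACT → [-7, -720, 49]
BINARY_MULTIPLY → [-7, -35280]
BINARY_ADD      → [-35287]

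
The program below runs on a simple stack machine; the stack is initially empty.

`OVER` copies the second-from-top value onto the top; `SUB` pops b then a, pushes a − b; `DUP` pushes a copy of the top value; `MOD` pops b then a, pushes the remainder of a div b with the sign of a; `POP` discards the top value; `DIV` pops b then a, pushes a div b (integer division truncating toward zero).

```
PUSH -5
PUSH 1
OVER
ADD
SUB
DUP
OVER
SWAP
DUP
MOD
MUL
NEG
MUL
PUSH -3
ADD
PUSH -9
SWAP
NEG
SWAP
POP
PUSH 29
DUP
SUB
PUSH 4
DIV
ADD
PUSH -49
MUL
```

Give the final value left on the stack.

PUSH -5  : -5
PUSH 1   : -5 1
OVER     : -5 1 -5
ADD      : -5 -4
SUB      : -1
DUP      : -1 -1
OVER     : -1 -1 -1
SWAP     : -1 -1 -1
DUP      : -1 -1 -1 -1
MOD      : -1 -1 0
MUL      : -1 0
NEG      : -1 0
MUL      : 0
PUSH -3  : 0 -3
ADD      : -3
PUSH -9  : -3 -9
SWAP     : -9 -3
NEG      : -9 3
SWAP     : 3 -9
POP      : 3
PUSH 29  : 3 29
DUP      : 3 29 29
SUB      : 3 0
PUSH 4   : 3 0 4
DIV      : 3 0
ADD      : 3
PUSH -49 : 3 -49
MUL      : -147

-147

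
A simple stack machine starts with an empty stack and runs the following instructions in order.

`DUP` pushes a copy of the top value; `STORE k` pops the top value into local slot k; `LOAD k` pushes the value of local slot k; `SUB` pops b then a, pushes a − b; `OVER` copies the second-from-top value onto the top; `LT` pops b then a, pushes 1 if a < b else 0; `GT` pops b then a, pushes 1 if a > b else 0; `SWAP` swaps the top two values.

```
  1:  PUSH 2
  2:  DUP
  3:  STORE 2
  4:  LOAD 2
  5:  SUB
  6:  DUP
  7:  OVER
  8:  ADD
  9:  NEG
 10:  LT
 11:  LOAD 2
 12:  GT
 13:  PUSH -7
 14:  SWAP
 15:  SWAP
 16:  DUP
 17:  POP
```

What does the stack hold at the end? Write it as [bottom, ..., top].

PUSH 2   [2]
DUP      [2, 2]
STORE 2  [2]
LOAD 2   [2, 2]
SUB      [0]
DUP      [0, 0]
OVER     [0, 0, 0]
ADD      [0, 0]
NEG      [0, 0]
LT       [0]
LOAD 2   [0, 2]
GT       [0]
PUSH -7  [0, -7]
SWAP     [-7, 0]
SWAP     [0, -7]
DUP      [0, -7, -7]
POP      [0, -7]

[0, -7]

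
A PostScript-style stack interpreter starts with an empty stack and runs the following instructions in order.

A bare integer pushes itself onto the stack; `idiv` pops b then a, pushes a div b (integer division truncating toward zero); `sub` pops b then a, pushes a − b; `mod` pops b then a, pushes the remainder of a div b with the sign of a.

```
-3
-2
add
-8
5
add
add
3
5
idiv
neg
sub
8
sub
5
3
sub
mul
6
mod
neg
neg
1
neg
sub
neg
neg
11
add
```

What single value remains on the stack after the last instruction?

-3   → [-3]
-2   → [-3, -2]
add  → [-5]
-8   → [-5, -8]
5    → [-5, -8, 5]
add  → [-5, -3]
add  → [-8]
3    → [-8, 3]
5    → [-8, 3, 5]
idiv → [-8, 0]
neg  → [-8, 0]
sub  → [-8]
8    → [-8, 8]
sub  → [-16]
5    → [-16, 5]
3    → [-16, 5, 3]
sub  → [-16, 2]
mul  → [-32]
6    → [-32, 6]
mod  → [-2]
neg  → [2]
neg  → [-2]
1    → [-2, 1]
neg  → [-2, -1]
sub  → [-1]
neg  → [1]
neg  → [-1]
11   → [-1, 11]
add  → [10]

10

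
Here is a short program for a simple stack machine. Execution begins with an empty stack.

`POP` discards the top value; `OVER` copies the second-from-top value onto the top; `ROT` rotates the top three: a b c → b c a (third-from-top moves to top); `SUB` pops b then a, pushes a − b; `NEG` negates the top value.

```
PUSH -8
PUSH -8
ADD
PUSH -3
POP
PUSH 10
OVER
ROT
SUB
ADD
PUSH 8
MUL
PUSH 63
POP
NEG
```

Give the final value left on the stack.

PUSH -8 : [-8]
PUSH -8 : [-8, -8]
ADD     : [-16]
PUSH -3 : [-16, -3]
POP     : [-16]
PUSH 10 : [-16, 10]
OVER    : [-16, 10, -16]
ROT     : [10, -16, -16]
SUB     : [10, 0]
ADD     : [10]
PUSH 8  : [10, 8]
MUL     : [80]
PUSH 63 : [80, 63]
POP     : [80]
NEG     : [-80]

-80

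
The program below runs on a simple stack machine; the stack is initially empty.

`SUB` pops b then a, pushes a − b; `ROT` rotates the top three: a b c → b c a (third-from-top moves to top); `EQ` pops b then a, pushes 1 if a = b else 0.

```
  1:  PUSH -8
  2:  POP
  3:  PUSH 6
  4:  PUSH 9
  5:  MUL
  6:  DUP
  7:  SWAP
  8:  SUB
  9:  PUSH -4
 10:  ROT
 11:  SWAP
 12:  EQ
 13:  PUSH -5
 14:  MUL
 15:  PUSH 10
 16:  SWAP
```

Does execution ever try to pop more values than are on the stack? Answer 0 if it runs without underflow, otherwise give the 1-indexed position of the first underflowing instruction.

PUSH -8  [-8]
POP      []
PUSH 6   [6]
PUSH 9   [6, 9]
MUL      [54]
DUP      [54, 54]
SWAP     [54, 54]
SUB      [0]
PUSH -4  [0, -4]
ROT  — needs 3 operands, stack has 2 → underflow

10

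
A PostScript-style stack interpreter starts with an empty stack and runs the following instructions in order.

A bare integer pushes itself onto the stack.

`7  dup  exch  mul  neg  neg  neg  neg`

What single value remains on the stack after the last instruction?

49

7    : [7]
dup  : [7, 7]
exch : [7, 7]
mul  : [49]
neg  : [-49]
neg  : [49]
neg  : [-49]
neg  : [49]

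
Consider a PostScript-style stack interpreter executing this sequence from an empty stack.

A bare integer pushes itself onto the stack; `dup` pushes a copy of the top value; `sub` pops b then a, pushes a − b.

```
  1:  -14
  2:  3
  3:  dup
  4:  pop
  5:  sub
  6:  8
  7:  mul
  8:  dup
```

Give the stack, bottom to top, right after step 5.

-14 → -14
3   → -14 3
dup → -14 3 3
pop → -14 3
sub → -17

[-17]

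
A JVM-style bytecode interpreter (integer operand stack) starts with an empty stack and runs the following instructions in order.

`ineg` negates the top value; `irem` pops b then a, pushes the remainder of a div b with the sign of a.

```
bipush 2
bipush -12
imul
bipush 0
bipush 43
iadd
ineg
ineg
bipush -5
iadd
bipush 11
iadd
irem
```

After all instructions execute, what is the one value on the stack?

bipush 2   → 2
bipush -12 → 2 -12
imul       → -24
bipush 0   → -24 0
bipush 43  → -24 0 43
iadd       → -24 43
ineg       → -24 -43
ineg       → -24 43
bipush -5  → -24 43 -5
iadd       → -24 38
bipush 11  → -24 38 11
iadd       → -24 49
irem       → -24

-24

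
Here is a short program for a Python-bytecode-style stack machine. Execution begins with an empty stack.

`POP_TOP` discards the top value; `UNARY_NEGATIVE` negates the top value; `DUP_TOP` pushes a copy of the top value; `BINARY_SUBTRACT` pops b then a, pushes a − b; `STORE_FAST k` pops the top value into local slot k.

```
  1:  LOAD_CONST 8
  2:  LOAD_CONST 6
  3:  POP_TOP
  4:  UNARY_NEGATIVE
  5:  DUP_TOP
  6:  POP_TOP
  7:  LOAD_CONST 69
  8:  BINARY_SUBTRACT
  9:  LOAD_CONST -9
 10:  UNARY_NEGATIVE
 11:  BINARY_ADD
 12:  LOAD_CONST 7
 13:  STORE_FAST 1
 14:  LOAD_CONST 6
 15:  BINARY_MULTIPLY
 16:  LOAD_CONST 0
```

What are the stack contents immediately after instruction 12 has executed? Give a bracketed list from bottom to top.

LOAD_CONST 8     8
LOAD_CONST 6     8 6
POP_TOP          8
UNARY_NEGATIVE   -8
DUP_TOP          -8 -8
POP_TOP          -8
LOAD_CONST 69    -8 69
BINARY_SUBTRACT  -77
LOAD_CONST -9    -77 -9
UNARY_NEGATIVE   -77 9
BINARY_ADD       -68
LOAD_CONST 7     -68 7

[-68, 7]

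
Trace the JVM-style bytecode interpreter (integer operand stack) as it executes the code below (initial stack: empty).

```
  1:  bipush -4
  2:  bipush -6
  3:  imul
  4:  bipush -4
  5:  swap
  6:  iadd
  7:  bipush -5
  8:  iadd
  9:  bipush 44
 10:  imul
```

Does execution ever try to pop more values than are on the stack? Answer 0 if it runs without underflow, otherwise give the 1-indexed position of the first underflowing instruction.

bipush -4 → -4
bipush -6 → -4 -6
imul      → 24
bipush -4 → 24 -4
swap      → -4 24
iadd      → 20
bipush -5 → 20 -5
iadd      → 15
bipush 44 → 15 44
imul      → 660

0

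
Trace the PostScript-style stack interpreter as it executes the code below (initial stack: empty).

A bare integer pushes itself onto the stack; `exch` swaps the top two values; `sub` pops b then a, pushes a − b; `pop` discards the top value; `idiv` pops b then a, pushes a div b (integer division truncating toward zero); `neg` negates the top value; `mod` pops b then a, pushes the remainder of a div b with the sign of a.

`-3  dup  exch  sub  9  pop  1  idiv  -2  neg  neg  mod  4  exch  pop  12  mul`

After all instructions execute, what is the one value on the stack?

48

-3   : -3
dup  : -3 -3
exch : -3 -3
sub  : 0
9    : 0 9
pop  : 0
1    : 0 1
idiv : 0
-2   : 0 -2
neg  : 0 2
neg  : 0 -2
mod  : 0
4    : 0 4
exch : 4 0
pop  : 4
12   : 4 12
mul  : 48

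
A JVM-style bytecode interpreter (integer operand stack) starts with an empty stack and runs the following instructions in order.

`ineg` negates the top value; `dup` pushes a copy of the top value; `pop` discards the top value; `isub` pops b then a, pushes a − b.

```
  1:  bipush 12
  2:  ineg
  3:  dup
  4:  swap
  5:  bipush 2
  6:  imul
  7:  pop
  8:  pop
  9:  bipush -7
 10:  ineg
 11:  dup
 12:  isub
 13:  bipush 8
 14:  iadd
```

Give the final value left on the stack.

8

bipush 12  12
ineg       -12
dup        -12 -12
swap       -12 -12
bipush 2   -12 -12 2
imul       -12 -24
pop        -12
pop        (empty)
bipush -7  -7
ineg       7
dup        7 7
isub       0
bipush 8   0 8
iadd       8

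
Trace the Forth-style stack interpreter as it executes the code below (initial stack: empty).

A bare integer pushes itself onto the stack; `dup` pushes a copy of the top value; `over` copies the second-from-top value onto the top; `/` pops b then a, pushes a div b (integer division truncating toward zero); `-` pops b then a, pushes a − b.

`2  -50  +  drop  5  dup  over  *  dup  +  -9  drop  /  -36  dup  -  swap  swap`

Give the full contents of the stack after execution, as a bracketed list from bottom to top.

[0, 0]

2    -> [2]
-50  -> [2, -50]
+    -> [-48]
drop -> []
5    -> [5]
dup  -> [5, 5]
over -> [5, 5, 5]
*    -> [5, 25]
dup  -> [5, 25, 25]
+    -> [5, 50]
-9   -> [5, 50, -9]
drop -> [5, 50]
/    -> [0]
-36  -> [0, -36]
dup  -> [0, -36, -36]
-    -> [0, 0]
swap -> [0, 0]
swap -> [0, 0]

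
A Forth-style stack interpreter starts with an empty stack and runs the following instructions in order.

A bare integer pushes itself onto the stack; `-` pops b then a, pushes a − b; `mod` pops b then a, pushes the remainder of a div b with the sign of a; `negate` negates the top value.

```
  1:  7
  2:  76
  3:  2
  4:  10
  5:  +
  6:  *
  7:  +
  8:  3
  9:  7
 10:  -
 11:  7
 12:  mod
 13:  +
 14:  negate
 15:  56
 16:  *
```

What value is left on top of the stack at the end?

7      -> 7
76     -> 7 76
2      -> 7 76 2
10     -> 7 76 2 10
+      -> 7 76 12
*      -> 7 912
+      -> 919
3      -> 919 3
7      -> 919 3 7
-      -> 919 -4
7      -> 919 -4 7
mod    -> 919 -4
+      -> 915
negate -> -915
56     -> -915 56
*      -> -51240

-51240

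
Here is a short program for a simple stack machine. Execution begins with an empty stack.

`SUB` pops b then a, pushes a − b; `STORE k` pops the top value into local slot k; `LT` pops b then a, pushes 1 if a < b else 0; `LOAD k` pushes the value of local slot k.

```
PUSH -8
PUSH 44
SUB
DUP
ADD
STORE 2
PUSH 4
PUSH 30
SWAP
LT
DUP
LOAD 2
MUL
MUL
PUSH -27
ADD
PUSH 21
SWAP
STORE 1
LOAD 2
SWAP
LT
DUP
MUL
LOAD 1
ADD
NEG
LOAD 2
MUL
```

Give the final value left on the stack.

-2704

PUSH -8  → [-8]
PUSH 44  → [-8, 44]
SUB      → [-52]
DUP      → [-52, -52]
ADD      → [-104]
STORE 2  → []
PUSH 4   → [4]
PUSH 30  → [4, 30]
SWAP     → [30, 4]
LT       → [0]
DUP      → [0, 0]
LOAD 2   → [0, 0, -104]
MUL      → [0, 0]
MUL      → [0]
PUSH -27 → [0, -27]
ADD      → [-27]
PUSH 21  → [-27, 21]
SWAP     → [21, -27]
STORE 1  → [21]
LOAD 2   → [21, -104]
SWAP     → [-104, 21]
LT       → [1]
DUP      → [1, 1]
MUL      → [1]
LOAD 1   → [1, -27]
ADD      → [-26]
NEG      → [26]
LOAD 2   → [26, -104]
MUL      → [-2704]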